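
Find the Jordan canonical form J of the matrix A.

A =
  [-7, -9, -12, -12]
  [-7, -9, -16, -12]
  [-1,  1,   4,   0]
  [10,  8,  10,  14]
J_1(-4) ⊕ J_2(2) ⊕ J_1(2)

The characteristic polynomial is
  det(x·I − A) = x^4 - 2*x^3 - 12*x^2 + 40*x - 32 = (x - 2)^3*(x + 4)

Eigenvalues and multiplicities (the geometric multiplicity of λ is n − rank(A − λI), which equals the number of Jordan blocks for λ):
  λ = -4: algebraic multiplicity = 1, geometric multiplicity = 1
  λ = 2: algebraic multiplicity = 3, geometric multiplicity = 2

Determining the block sizes for each eigenvalue:
  λ = -4: one block (gm = 1), so the single block has size am = 1 → block sizes [1]
  λ = 2: 2 blocks summing to 3 forces exactly one block of size 2 and the rest size 1 → block sizes [2, 1]

Assembling the blocks gives a Jordan form
J =
  [-4, 0, 0, 0]
  [ 0, 2, 1, 0]
  [ 0, 0, 2, 0]
  [ 0, 0, 0, 2]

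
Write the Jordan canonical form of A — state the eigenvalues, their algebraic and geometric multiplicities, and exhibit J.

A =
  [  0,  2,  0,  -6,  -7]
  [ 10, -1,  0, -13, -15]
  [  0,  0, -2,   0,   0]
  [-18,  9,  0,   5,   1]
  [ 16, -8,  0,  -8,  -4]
J_2(-4) ⊕ J_1(-2) ⊕ J_2(4)

The characteristic polynomial is
  det(x·I − A) = x^5 + 2*x^4 - 32*x^3 - 64*x^2 + 256*x + 512 = (x - 4)^2*(x + 2)*(x + 4)^2

Eigenvalues and multiplicities (the geometric multiplicity of λ is n − rank(A − λI), which equals the number of Jordan blocks for λ):
  λ = -4: algebraic multiplicity = 2, geometric multiplicity = 1
  λ = -2: algebraic multiplicity = 1, geometric multiplicity = 1
  λ = 4: algebraic multiplicity = 2, geometric multiplicity = 1

Determining the block sizes for each eigenvalue:
  λ = -4: one block (gm = 1), so the single block has size am = 2 → block sizes [2]
  λ = -2: one block (gm = 1), so the single block has size am = 1 → block sizes [1]
  λ = 4: one block (gm = 1), so the single block has size am = 2 → block sizes [2]

Assembling the blocks gives a Jordan form
J =
  [-4,  1,  0, 0, 0]
  [ 0, -4,  0, 0, 0]
  [ 0,  0, -2, 0, 0]
  [ 0,  0,  0, 4, 1]
  [ 0,  0,  0, 0, 4]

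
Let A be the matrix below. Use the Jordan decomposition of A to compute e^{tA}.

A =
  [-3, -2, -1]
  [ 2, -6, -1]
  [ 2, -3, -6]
e^{tA} =
  [-t^2*exp(-5*t) + 2*t*exp(-5*t) + exp(-5*t), t^2*exp(-5*t)/2 - 2*t*exp(-5*t), t^2*exp(-5*t)/2 - t*exp(-5*t)]
  [2*t*exp(-5*t), -t*exp(-5*t) + exp(-5*t), -t*exp(-5*t)]
  [-2*t^2*exp(-5*t) + 2*t*exp(-5*t), t^2*exp(-5*t) - 3*t*exp(-5*t), t^2*exp(-5*t) - t*exp(-5*t) + exp(-5*t)]

Strategy: write A = P · J · P⁻¹ where J is a Jordan canonical form, so e^{tA} = P · e^{tJ} · P⁻¹, and e^{tJ} can be computed block-by-block.

A has Jordan form
J =
  [-5,  1,  0]
  [ 0, -5,  1]
  [ 0,  0, -5]
(up to reordering of blocks).

Per-block formulas:
  For a 3×3 Jordan block J_3(-5): exp(t · J_3(-5)) = e^(-5t)·(I + t·N + (t^2/2)·N^2), where N is the 3×3 nilpotent shift.

After assembling e^{tJ} and conjugating by P, we get:

e^{tA} =
  [-t^2*exp(-5*t) + 2*t*exp(-5*t) + exp(-5*t), t^2*exp(-5*t)/2 - 2*t*exp(-5*t), t^2*exp(-5*t)/2 - t*exp(-5*t)]
  [2*t*exp(-5*t), -t*exp(-5*t) + exp(-5*t), -t*exp(-5*t)]
  [-2*t^2*exp(-5*t) + 2*t*exp(-5*t), t^2*exp(-5*t) - 3*t*exp(-5*t), t^2*exp(-5*t) - t*exp(-5*t) + exp(-5*t)]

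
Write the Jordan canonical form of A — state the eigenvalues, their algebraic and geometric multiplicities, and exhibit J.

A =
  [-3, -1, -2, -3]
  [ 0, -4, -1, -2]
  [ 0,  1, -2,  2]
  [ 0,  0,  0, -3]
J_3(-3) ⊕ J_1(-3)

The characteristic polynomial is
  det(x·I − A) = x^4 + 12*x^3 + 54*x^2 + 108*x + 81 = (x + 3)^4

Eigenvalues and multiplicities (the geometric multiplicity of λ is n − rank(A − λI), which equals the number of Jordan blocks for λ):
  λ = -3: algebraic multiplicity = 4, geometric multiplicity = 2

Determining the block sizes for each eigenvalue:
  λ = -3: with am = 4 and gm = 2, the partition is not yet determined (e.g. several partitions of 4 into 2 parts exist). Let N = A − (-3)·I. Computing rank(N^1) = 2, rank(N^2) = 1, rank(N^3) = 0; the number of blocks of size ≥ j is rank(N^{j−1}) − rank(N^j), giving [2, 1, 1]. So we have 1 block(s) of size 3, 1 block(s) of size 1 → block sizes [3, 1]

Assembling the blocks gives a Jordan form
J =
  [-3,  1,  0,  0]
  [ 0, -3,  1,  0]
  [ 0,  0, -3,  0]
  [ 0,  0,  0, -3]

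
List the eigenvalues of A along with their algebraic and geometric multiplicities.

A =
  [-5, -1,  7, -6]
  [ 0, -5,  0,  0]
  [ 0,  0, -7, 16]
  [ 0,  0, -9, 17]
λ = -5: alg = 2, geom = 1; λ = 5: alg = 2, geom = 1

Step 1 — factor the characteristic polynomial to read off the algebraic multiplicities:
  χ_A(x) = (x - 5)^2*(x + 5)^2

Step 2 — compute geometric multiplicities via the rank-nullity identity g(λ) = n − rank(A − λI):
  rank(A − (-5)·I) = 3, so dim ker(A − (-5)·I) = n − 3 = 1
  rank(A − (5)·I) = 3, so dim ker(A − (5)·I) = n − 3 = 1

Summary:
  λ = -5: algebraic multiplicity = 2, geometric multiplicity = 1
  λ = 5: algebraic multiplicity = 2, geometric multiplicity = 1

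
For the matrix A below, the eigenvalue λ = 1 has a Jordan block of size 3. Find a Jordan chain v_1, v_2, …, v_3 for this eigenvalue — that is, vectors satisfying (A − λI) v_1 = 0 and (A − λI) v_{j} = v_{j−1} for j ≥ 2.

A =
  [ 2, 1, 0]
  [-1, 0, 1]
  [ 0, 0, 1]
A Jordan chain for λ = 1 of length 3:
v_1 = (1, -1, 0)ᵀ
v_2 = (0, 1, 0)ᵀ
v_3 = (0, 0, 1)ᵀ

Let N = A − (1)·I. We want v_3 with N^3 v_3 = 0 but N^2 v_3 ≠ 0; then v_{j-1} := N · v_j for j = 3, …, 2.

Pick v_3 = (0, 0, 1)ᵀ.
Then v_2 = N · v_3 = (0, 1, 0)ᵀ.
Then v_1 = N · v_2 = (1, -1, 0)ᵀ.

Sanity check: (A − (1)·I) v_1 = (0, 0, 0)ᵀ = 0. ✓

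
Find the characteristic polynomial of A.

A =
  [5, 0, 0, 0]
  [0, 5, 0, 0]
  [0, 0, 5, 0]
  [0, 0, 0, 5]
x^4 - 20*x^3 + 150*x^2 - 500*x + 625

Expanding det(x·I − A) (e.g. by cofactor expansion or by noting that A is similar to its Jordan form J, which has the same characteristic polynomial as A) gives
  χ_A(x) = x^4 - 20*x^3 + 150*x^2 - 500*x + 625
which factors as (x - 5)^4. The eigenvalues (with algebraic multiplicities) are λ = 5 with multiplicity 4.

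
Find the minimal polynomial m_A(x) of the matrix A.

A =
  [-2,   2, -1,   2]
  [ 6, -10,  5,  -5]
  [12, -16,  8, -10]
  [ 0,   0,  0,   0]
x^4 + 4*x^3 + 4*x^2

The characteristic polynomial is χ_A(x) = x^2*(x + 2)^2, so the eigenvalues are known. The minimal polynomial is
  m_A(x) = Π_λ (x − λ)^{k_λ}
where k_λ is the size of the *largest* Jordan block for λ (equivalently, the smallest k with (A − λI)^k v = 0 for every generalised eigenvector v of λ).

  λ = -2: largest Jordan block has size 2, contributing (x + 2)^2
  λ = 0: largest Jordan block has size 2, contributing (x − 0)^2

So m_A(x) = x^2*(x + 2)^2 = x^4 + 4*x^3 + 4*x^2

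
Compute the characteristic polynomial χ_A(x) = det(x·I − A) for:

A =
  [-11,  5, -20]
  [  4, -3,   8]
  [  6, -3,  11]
x^3 + 3*x^2 + 3*x + 1

Expanding det(x·I − A) (e.g. by cofactor expansion or by noting that A is similar to its Jordan form J, which has the same characteristic polynomial as A) gives
  χ_A(x) = x^3 + 3*x^2 + 3*x + 1
which factors as (x + 1)^3. The eigenvalues (with algebraic multiplicities) are λ = -1 with multiplicity 3.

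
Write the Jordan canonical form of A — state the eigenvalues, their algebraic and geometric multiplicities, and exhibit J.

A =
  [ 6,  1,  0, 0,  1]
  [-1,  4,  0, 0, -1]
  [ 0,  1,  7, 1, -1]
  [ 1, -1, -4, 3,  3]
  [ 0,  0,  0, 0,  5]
J_2(5) ⊕ J_2(5) ⊕ J_1(5)

The characteristic polynomial is
  det(x·I − A) = x^5 - 25*x^4 + 250*x^3 - 1250*x^2 + 3125*x - 3125 = (x - 5)^5

Eigenvalues and multiplicities (the geometric multiplicity of λ is n − rank(A − λI), which equals the number of Jordan blocks for λ):
  λ = 5: algebraic multiplicity = 5, geometric multiplicity = 3

Determining the block sizes for each eigenvalue:
  λ = 5: with am = 5 and gm = 3, the partition is not yet determined (e.g. several partitions of 5 into 3 parts exist). Let N = A − (5)·I. Computing rank(N^1) = 2, rank(N^2) = 0; the number of blocks of size ≥ j is rank(N^{j−1}) − rank(N^j), giving [3, 2]. So we have 2 block(s) of size 2, 1 block(s) of size 1 → block sizes [2, 2, 1]

Assembling the blocks gives a Jordan form
J =
  [5, 1, 0, 0, 0]
  [0, 5, 0, 0, 0]
  [0, 0, 5, 1, 0]
  [0, 0, 0, 5, 0]
  [0, 0, 0, 0, 5]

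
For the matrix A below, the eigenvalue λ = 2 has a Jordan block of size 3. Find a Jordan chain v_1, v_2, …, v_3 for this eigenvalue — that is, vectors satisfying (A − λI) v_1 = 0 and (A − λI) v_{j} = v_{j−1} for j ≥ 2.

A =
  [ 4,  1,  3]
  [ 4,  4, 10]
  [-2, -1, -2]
A Jordan chain for λ = 2 of length 3:
v_1 = (2, -4, 0)ᵀ
v_2 = (2, 4, -2)ᵀ
v_3 = (1, 0, 0)ᵀ

Let N = A − (2)·I. We want v_3 with N^3 v_3 = 0 but N^2 v_3 ≠ 0; then v_{j-1} := N · v_j for j = 3, …, 2.

Pick v_3 = (1, 0, 0)ᵀ.
Then v_2 = N · v_3 = (2, 4, -2)ᵀ.
Then v_1 = N · v_2 = (2, -4, 0)ᵀ.

Sanity check: (A − (2)·I) v_1 = (0, 0, 0)ᵀ = 0. ✓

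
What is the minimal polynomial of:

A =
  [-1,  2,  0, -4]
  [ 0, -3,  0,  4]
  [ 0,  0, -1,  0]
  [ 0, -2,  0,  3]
x^2 - 1

The characteristic polynomial is χ_A(x) = (x - 1)*(x + 1)^3, so the eigenvalues are known. The minimal polynomial is
  m_A(x) = Π_λ (x − λ)^{k_λ}
where k_λ is the size of the *largest* Jordan block for λ (equivalently, the smallest k with (A − λI)^k v = 0 for every generalised eigenvector v of λ).

  λ = -1: largest Jordan block has size 1, contributing (x + 1)
  λ = 1: largest Jordan block has size 1, contributing (x − 1)

So m_A(x) = (x - 1)*(x + 1) = x^2 - 1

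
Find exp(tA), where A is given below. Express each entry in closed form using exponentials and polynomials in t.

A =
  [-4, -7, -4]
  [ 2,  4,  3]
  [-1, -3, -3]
e^{tA} =
  [-t^2*exp(-t)/2 - 3*t*exp(-t) + exp(-t), -t^2*exp(-t) - 7*t*exp(-t), -t^2*exp(-t)/2 - 4*t*exp(-t)]
  [t^2*exp(-t)/2 + 2*t*exp(-t), t^2*exp(-t) + 5*t*exp(-t) + exp(-t), t^2*exp(-t)/2 + 3*t*exp(-t)]
  [-t^2*exp(-t)/2 - t*exp(-t), -t^2*exp(-t) - 3*t*exp(-t), -t^2*exp(-t)/2 - 2*t*exp(-t) + exp(-t)]

Strategy: write A = P · J · P⁻¹ where J is a Jordan canonical form, so e^{tA} = P · e^{tJ} · P⁻¹, and e^{tJ} can be computed block-by-block.

A has Jordan form
J =
  [-1,  1,  0]
  [ 0, -1,  1]
  [ 0,  0, -1]
(up to reordering of blocks).

Per-block formulas:
  For a 3×3 Jordan block J_3(-1): exp(t · J_3(-1)) = e^(-1t)·(I + t·N + (t^2/2)·N^2), where N is the 3×3 nilpotent shift.

After assembling e^{tJ} and conjugating by P, we get:

e^{tA} =
  [-t^2*exp(-t)/2 - 3*t*exp(-t) + exp(-t), -t^2*exp(-t) - 7*t*exp(-t), -t^2*exp(-t)/2 - 4*t*exp(-t)]
  [t^2*exp(-t)/2 + 2*t*exp(-t), t^2*exp(-t) + 5*t*exp(-t) + exp(-t), t^2*exp(-t)/2 + 3*t*exp(-t)]
  [-t^2*exp(-t)/2 - t*exp(-t), -t^2*exp(-t) - 3*t*exp(-t), -t^2*exp(-t)/2 - 2*t*exp(-t) + exp(-t)]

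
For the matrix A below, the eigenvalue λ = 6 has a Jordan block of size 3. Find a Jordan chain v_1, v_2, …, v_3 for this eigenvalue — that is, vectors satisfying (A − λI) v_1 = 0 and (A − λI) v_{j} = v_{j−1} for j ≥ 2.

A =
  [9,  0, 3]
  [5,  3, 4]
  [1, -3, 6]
A Jordan chain for λ = 6 of length 3:
v_1 = (12, 4, -12)ᵀ
v_2 = (3, 5, 1)ᵀ
v_3 = (1, 0, 0)ᵀ

Let N = A − (6)·I. We want v_3 with N^3 v_3 = 0 but N^2 v_3 ≠ 0; then v_{j-1} := N · v_j for j = 3, …, 2.

Pick v_3 = (1, 0, 0)ᵀ.
Then v_2 = N · v_3 = (3, 5, 1)ᵀ.
Then v_1 = N · v_2 = (12, 4, -12)ᵀ.

Sanity check: (A − (6)·I) v_1 = (0, 0, 0)ᵀ = 0. ✓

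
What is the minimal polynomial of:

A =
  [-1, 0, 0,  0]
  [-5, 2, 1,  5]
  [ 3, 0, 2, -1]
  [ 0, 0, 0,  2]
x^4 - 5*x^3 + 6*x^2 + 4*x - 8

The characteristic polynomial is χ_A(x) = (x - 2)^3*(x + 1), so the eigenvalues are known. The minimal polynomial is
  m_A(x) = Π_λ (x − λ)^{k_λ}
where k_λ is the size of the *largest* Jordan block for λ (equivalently, the smallest k with (A − λI)^k v = 0 for every generalised eigenvector v of λ).

  λ = -1: largest Jordan block has size 1, contributing (x + 1)
  λ = 2: largest Jordan block has size 3, contributing (x − 2)^3

So m_A(x) = (x - 2)^3*(x + 1) = x^4 - 5*x^3 + 6*x^2 + 4*x - 8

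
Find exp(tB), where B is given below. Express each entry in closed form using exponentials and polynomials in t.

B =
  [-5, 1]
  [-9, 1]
e^{tB} =
  [-3*t*exp(-2*t) + exp(-2*t), t*exp(-2*t)]
  [-9*t*exp(-2*t), 3*t*exp(-2*t) + exp(-2*t)]

Strategy: write B = P · J · P⁻¹ where J is a Jordan canonical form, so e^{tB} = P · e^{tJ} · P⁻¹, and e^{tJ} can be computed block-by-block.

B has Jordan form
J =
  [-2,  1]
  [ 0, -2]
(up to reordering of blocks).

Per-block formulas:
  For a 2×2 Jordan block J_2(-2): exp(t · J_2(-2)) = e^(-2t)·(I + t·N), where N is the 2×2 nilpotent shift.

After assembling e^{tJ} and conjugating by P, we get:

e^{tB} =
  [-3*t*exp(-2*t) + exp(-2*t), t*exp(-2*t)]
  [-9*t*exp(-2*t), 3*t*exp(-2*t) + exp(-2*t)]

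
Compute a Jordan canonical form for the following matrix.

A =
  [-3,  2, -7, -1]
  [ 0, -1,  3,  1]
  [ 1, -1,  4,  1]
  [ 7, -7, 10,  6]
J_2(-1) ⊕ J_2(4)

The characteristic polynomial is
  det(x·I − A) = x^4 - 6*x^3 + x^2 + 24*x + 16 = (x - 4)^2*(x + 1)^2

Eigenvalues and multiplicities (the geometric multiplicity of λ is n − rank(A − λI), which equals the number of Jordan blocks for λ):
  λ = -1: algebraic multiplicity = 2, geometric multiplicity = 1
  λ = 4: algebraic multiplicity = 2, geometric multiplicity = 1

Determining the block sizes for each eigenvalue:
  λ = -1: one block (gm = 1), so the single block has size am = 2 → block sizes [2]
  λ = 4: one block (gm = 1), so the single block has size am = 2 → block sizes [2]

Assembling the blocks gives a Jordan form
J =
  [-1,  1, 0, 0]
  [ 0, -1, 0, 0]
  [ 0,  0, 4, 1]
  [ 0,  0, 0, 4]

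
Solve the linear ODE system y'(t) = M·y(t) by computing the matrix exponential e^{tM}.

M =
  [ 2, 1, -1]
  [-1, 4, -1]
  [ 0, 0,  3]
e^{tM} =
  [-t*exp(3*t) + exp(3*t), t*exp(3*t), -t*exp(3*t)]
  [-t*exp(3*t), t*exp(3*t) + exp(3*t), -t*exp(3*t)]
  [0, 0, exp(3*t)]

Strategy: write M = P · J · P⁻¹ where J is a Jordan canonical form, so e^{tM} = P · e^{tJ} · P⁻¹, and e^{tJ} can be computed block-by-block.

M has Jordan form
J =
  [3, 1, 0]
  [0, 3, 0]
  [0, 0, 3]
(up to reordering of blocks).

Per-block formulas:
  For a 1×1 block at λ = 3: exp(t · [3]) = [e^(3t)].
  For a 2×2 Jordan block J_2(3): exp(t · J_2(3)) = e^(3t)·(I + t·N), where N is the 2×2 nilpotent shift.

After assembling e^{tJ} and conjugating by P, we get:

e^{tM} =
  [-t*exp(3*t) + exp(3*t), t*exp(3*t), -t*exp(3*t)]
  [-t*exp(3*t), t*exp(3*t) + exp(3*t), -t*exp(3*t)]
  [0, 0, exp(3*t)]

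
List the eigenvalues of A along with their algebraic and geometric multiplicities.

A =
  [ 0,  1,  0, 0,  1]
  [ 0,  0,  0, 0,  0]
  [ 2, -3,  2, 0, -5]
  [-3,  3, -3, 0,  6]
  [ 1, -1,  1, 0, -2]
λ = 0: alg = 5, geom = 3

Step 1 — factor the characteristic polynomial to read off the algebraic multiplicities:
  χ_A(x) = x^5

Step 2 — compute geometric multiplicities via the rank-nullity identity g(λ) = n − rank(A − λI):
  rank(A − (0)·I) = 2, so dim ker(A − (0)·I) = n − 2 = 3

Summary:
  λ = 0: algebraic multiplicity = 5, geometric multiplicity = 3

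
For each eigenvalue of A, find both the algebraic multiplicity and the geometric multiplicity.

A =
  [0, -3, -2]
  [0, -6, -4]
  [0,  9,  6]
λ = 0: alg = 3, geom = 2

Step 1 — factor the characteristic polynomial to read off the algebraic multiplicities:
  χ_A(x) = x^3

Step 2 — compute geometric multiplicities via the rank-nullity identity g(λ) = n − rank(A − λI):
  rank(A − (0)·I) = 1, so dim ker(A − (0)·I) = n − 1 = 2

Summary:
  λ = 0: algebraic multiplicity = 3, geometric multiplicity = 2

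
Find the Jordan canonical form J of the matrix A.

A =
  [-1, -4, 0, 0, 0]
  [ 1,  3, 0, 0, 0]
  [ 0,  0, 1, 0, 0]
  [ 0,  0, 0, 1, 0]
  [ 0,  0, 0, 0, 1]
J_2(1) ⊕ J_1(1) ⊕ J_1(1) ⊕ J_1(1)

The characteristic polynomial is
  det(x·I − A) = x^5 - 5*x^4 + 10*x^3 - 10*x^2 + 5*x - 1 = (x - 1)^5

Eigenvalues and multiplicities (the geometric multiplicity of λ is n − rank(A − λI), which equals the number of Jordan blocks for λ):
  λ = 1: algebraic multiplicity = 5, geometric multiplicity = 4

Determining the block sizes for each eigenvalue:
  λ = 1: 4 blocks summing to 5 forces exactly one block of size 2 and the rest size 1 → block sizes [2, 1, 1, 1]

Assembling the blocks gives a Jordan form
J =
  [1, 1, 0, 0, 0]
  [0, 1, 0, 0, 0]
  [0, 0, 1, 0, 0]
  [0, 0, 0, 1, 0]
  [0, 0, 0, 0, 1]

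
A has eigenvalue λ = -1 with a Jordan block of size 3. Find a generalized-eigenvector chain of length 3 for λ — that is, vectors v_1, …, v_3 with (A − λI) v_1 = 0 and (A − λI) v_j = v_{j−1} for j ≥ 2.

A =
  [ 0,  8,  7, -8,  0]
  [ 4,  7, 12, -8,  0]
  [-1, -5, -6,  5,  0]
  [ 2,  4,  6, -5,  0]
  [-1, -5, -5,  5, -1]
A Jordan chain for λ = -1 of length 3:
v_1 = (10, 8, -6, 4, -6)ᵀ
v_2 = (1, 4, -1, 2, -1)ᵀ
v_3 = (1, 0, 0, 0, 0)ᵀ

Let N = A − (-1)·I. We want v_3 with N^3 v_3 = 0 but N^2 v_3 ≠ 0; then v_{j-1} := N · v_j for j = 3, …, 2.

Pick v_3 = (1, 0, 0, 0, 0)ᵀ.
Then v_2 = N · v_3 = (1, 4, -1, 2, -1)ᵀ.
Then v_1 = N · v_2 = (10, 8, -6, 4, -6)ᵀ.

Sanity check: (A − (-1)·I) v_1 = (0, 0, 0, 0, 0)ᵀ = 0. ✓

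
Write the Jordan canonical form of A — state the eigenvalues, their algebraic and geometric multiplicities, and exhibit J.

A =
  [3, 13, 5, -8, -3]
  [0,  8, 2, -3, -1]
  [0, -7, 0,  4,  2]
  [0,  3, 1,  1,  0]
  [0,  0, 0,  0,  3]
J_3(3) ⊕ J_2(3)

The characteristic polynomial is
  det(x·I − A) = x^5 - 15*x^4 + 90*x^3 - 270*x^2 + 405*x - 243 = (x - 3)^5

Eigenvalues and multiplicities (the geometric multiplicity of λ is n − rank(A − λI), which equals the number of Jordan blocks for λ):
  λ = 3: algebraic multiplicity = 5, geometric multiplicity = 2

Determining the block sizes for each eigenvalue:
  λ = 3: with am = 5 and gm = 2, the partition is not yet determined (e.g. several partitions of 5 into 2 parts exist). Let N = A − (3)·I. Computing rank(N^1) = 3, rank(N^2) = 1, rank(N^3) = 0; the number of blocks of size ≥ j is rank(N^{j−1}) − rank(N^j), giving [2, 2, 1]. So we have 1 block(s) of size 3, 1 block(s) of size 2 → block sizes [3, 2]

Assembling the blocks gives a Jordan form
J =
  [3, 1, 0, 0, 0]
  [0, 3, 1, 0, 0]
  [0, 0, 3, 0, 0]
  [0, 0, 0, 3, 1]
  [0, 0, 0, 0, 3]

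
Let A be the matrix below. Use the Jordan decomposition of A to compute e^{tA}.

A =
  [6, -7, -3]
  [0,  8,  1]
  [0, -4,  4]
e^{tA} =
  [exp(6*t), -t^2*exp(6*t) - 7*t*exp(6*t), -t^2*exp(6*t)/2 - 3*t*exp(6*t)]
  [0, 2*t*exp(6*t) + exp(6*t), t*exp(6*t)]
  [0, -4*t*exp(6*t), -2*t*exp(6*t) + exp(6*t)]

Strategy: write A = P · J · P⁻¹ where J is a Jordan canonical form, so e^{tA} = P · e^{tJ} · P⁻¹, and e^{tJ} can be computed block-by-block.

A has Jordan form
J =
  [6, 1, 0]
  [0, 6, 1]
  [0, 0, 6]
(up to reordering of blocks).

Per-block formulas:
  For a 3×3 Jordan block J_3(6): exp(t · J_3(6)) = e^(6t)·(I + t·N + (t^2/2)·N^2), where N is the 3×3 nilpotent shift.

After assembling e^{tJ} and conjugating by P, we get:

e^{tA} =
  [exp(6*t), -t^2*exp(6*t) - 7*t*exp(6*t), -t^2*exp(6*t)/2 - 3*t*exp(6*t)]
  [0, 2*t*exp(6*t) + exp(6*t), t*exp(6*t)]
  [0, -4*t*exp(6*t), -2*t*exp(6*t) + exp(6*t)]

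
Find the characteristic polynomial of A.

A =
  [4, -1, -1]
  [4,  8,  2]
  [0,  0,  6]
x^3 - 18*x^2 + 108*x - 216

Expanding det(x·I − A) (e.g. by cofactor expansion or by noting that A is similar to its Jordan form J, which has the same characteristic polynomial as A) gives
  χ_A(x) = x^3 - 18*x^2 + 108*x - 216
which factors as (x - 6)^3. The eigenvalues (with algebraic multiplicities) are λ = 6 with multiplicity 3.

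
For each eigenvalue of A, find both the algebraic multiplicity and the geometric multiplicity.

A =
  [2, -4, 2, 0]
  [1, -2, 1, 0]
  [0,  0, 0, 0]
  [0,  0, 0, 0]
λ = 0: alg = 4, geom = 3

Step 1 — factor the characteristic polynomial to read off the algebraic multiplicities:
  χ_A(x) = x^4

Step 2 — compute geometric multiplicities via the rank-nullity identity g(λ) = n − rank(A − λI):
  rank(A − (0)·I) = 1, so dim ker(A − (0)·I) = n − 1 = 3

Summary:
  λ = 0: algebraic multiplicity = 4, geometric multiplicity = 3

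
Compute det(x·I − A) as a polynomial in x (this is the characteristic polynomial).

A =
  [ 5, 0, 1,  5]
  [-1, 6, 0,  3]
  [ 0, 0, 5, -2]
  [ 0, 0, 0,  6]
x^4 - 22*x^3 + 181*x^2 - 660*x + 900

Expanding det(x·I − A) (e.g. by cofactor expansion or by noting that A is similar to its Jordan form J, which has the same characteristic polynomial as A) gives
  χ_A(x) = x^4 - 22*x^3 + 181*x^2 - 660*x + 900
which factors as (x - 6)^2*(x - 5)^2. The eigenvalues (with algebraic multiplicities) are λ = 5 with multiplicity 2, λ = 6 with multiplicity 2.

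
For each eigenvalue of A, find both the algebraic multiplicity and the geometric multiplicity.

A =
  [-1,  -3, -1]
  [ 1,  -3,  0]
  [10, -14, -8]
λ = -4: alg = 3, geom = 1

Step 1 — factor the characteristic polynomial to read off the algebraic multiplicities:
  χ_A(x) = (x + 4)^3

Step 2 — compute geometric multiplicities via the rank-nullity identity g(λ) = n − rank(A − λI):
  rank(A − (-4)·I) = 2, so dim ker(A − (-4)·I) = n − 2 = 1

Summary:
  λ = -4: algebraic multiplicity = 3, geometric multiplicity = 1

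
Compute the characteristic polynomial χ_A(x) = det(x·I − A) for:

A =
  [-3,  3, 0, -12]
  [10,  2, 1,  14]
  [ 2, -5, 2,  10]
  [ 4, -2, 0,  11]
x^4 - 12*x^3 + 54*x^2 - 108*x + 81

Expanding det(x·I − A) (e.g. by cofactor expansion or by noting that A is similar to its Jordan form J, which has the same characteristic polynomial as A) gives
  χ_A(x) = x^4 - 12*x^3 + 54*x^2 - 108*x + 81
which factors as (x - 3)^4. The eigenvalues (with algebraic multiplicities) are λ = 3 with multiplicity 4.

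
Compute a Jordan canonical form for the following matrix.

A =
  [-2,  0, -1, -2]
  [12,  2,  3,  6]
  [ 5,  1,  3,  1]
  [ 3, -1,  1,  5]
J_3(2) ⊕ J_1(2)

The characteristic polynomial is
  det(x·I − A) = x^4 - 8*x^3 + 24*x^2 - 32*x + 16 = (x - 2)^4

Eigenvalues and multiplicities (the geometric multiplicity of λ is n − rank(A − λI), which equals the number of Jordan blocks for λ):
  λ = 2: algebraic multiplicity = 4, geometric multiplicity = 2

Determining the block sizes for each eigenvalue:
  λ = 2: with am = 4 and gm = 2, the partition is not yet determined (e.g. several partitions of 4 into 2 parts exist). Let N = A − (2)·I. Computing rank(N^1) = 2, rank(N^2) = 1, rank(N^3) = 0; the number of blocks of size ≥ j is rank(N^{j−1}) − rank(N^j), giving [2, 1, 1]. So we have 1 block(s) of size 3, 1 block(s) of size 1 → block sizes [3, 1]

Assembling the blocks gives a Jordan form
J =
  [2, 1, 0, 0]
  [0, 2, 1, 0]
  [0, 0, 2, 0]
  [0, 0, 0, 2]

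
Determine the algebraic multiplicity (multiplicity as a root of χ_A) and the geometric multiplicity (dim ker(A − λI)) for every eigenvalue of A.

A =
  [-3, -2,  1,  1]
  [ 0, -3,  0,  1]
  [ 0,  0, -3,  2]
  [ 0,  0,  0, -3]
λ = -3: alg = 4, geom = 2

Step 1 — factor the characteristic polynomial to read off the algebraic multiplicities:
  χ_A(x) = (x + 3)^4

Step 2 — compute geometric multiplicities via the rank-nullity identity g(λ) = n − rank(A − λI):
  rank(A − (-3)·I) = 2, so dim ker(A − (-3)·I) = n − 2 = 2

Summary:
  λ = -3: algebraic multiplicity = 4, geometric multiplicity = 2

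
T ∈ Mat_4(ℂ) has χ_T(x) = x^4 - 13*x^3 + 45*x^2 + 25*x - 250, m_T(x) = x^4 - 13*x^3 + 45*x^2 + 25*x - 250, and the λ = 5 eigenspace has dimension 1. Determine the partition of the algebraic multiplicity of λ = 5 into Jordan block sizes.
Block sizes for λ = 5: [3]

Step 1 — from the characteristic polynomial, algebraic multiplicity of λ = 5 is 3. From dim ker(T − (5)·I) = 1, there are exactly 1 Jordan blocks for λ = 5.
Step 2 — from the minimal polynomial, the factor (x − 5)^3 tells us the largest block for λ = 5 has size 3.
Step 3 — with total size 3, 1 blocks, and largest block 3, the block sizes (in nonincreasing order) are [3].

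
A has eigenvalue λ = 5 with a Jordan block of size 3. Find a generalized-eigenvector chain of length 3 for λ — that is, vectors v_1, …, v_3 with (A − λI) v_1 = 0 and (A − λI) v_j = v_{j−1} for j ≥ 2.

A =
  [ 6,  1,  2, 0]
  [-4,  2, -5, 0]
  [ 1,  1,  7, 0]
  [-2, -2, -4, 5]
A Jordan chain for λ = 5 of length 3:
v_1 = (-1, 3, -1, 2)ᵀ
v_2 = (1, -4, 1, -2)ᵀ
v_3 = (1, 0, 0, 0)ᵀ

Let N = A − (5)·I. We want v_3 with N^3 v_3 = 0 but N^2 v_3 ≠ 0; then v_{j-1} := N · v_j for j = 3, …, 2.

Pick v_3 = (1, 0, 0, 0)ᵀ.
Then v_2 = N · v_3 = (1, -4, 1, -2)ᵀ.
Then v_1 = N · v_2 = (-1, 3, -1, 2)ᵀ.

Sanity check: (A − (5)·I) v_1 = (0, 0, 0, 0)ᵀ = 0. ✓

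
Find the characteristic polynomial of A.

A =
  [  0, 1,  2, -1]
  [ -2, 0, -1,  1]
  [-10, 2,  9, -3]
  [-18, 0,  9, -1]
x^4 - 8*x^3 + 24*x^2 - 32*x + 16

Expanding det(x·I − A) (e.g. by cofactor expansion or by noting that A is similar to its Jordan form J, which has the same characteristic polynomial as A) gives
  χ_A(x) = x^4 - 8*x^3 + 24*x^2 - 32*x + 16
which factors as (x - 2)^4. The eigenvalues (with algebraic multiplicities) are λ = 2 with multiplicity 4.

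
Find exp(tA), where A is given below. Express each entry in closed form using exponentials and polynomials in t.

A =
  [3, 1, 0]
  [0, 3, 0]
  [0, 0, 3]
e^{tA} =
  [exp(3*t), t*exp(3*t), 0]
  [0, exp(3*t), 0]
  [0, 0, exp(3*t)]

Strategy: write A = P · J · P⁻¹ where J is a Jordan canonical form, so e^{tA} = P · e^{tJ} · P⁻¹, and e^{tJ} can be computed block-by-block.

A has Jordan form
J =
  [3, 1, 0]
  [0, 3, 0]
  [0, 0, 3]
(up to reordering of blocks).

Per-block formulas:
  For a 1×1 block at λ = 3: exp(t · [3]) = [e^(3t)].
  For a 2×2 Jordan block J_2(3): exp(t · J_2(3)) = e^(3t)·(I + t·N), where N is the 2×2 nilpotent shift.

After assembling e^{tJ} and conjugating by P, we get:

e^{tA} =
  [exp(3*t), t*exp(3*t), 0]
  [0, exp(3*t), 0]
  [0, 0, exp(3*t)]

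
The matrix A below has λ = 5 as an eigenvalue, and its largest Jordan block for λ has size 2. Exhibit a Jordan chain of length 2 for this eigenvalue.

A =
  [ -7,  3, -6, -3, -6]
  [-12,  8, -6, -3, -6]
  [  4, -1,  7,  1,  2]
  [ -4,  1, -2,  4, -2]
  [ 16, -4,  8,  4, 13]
A Jordan chain for λ = 5 of length 2:
v_1 = (-12, -12, 4, -4, 16)ᵀ
v_2 = (1, 0, 0, 0, 0)ᵀ

Let N = A − (5)·I. We want v_2 with N^2 v_2 = 0 but N^1 v_2 ≠ 0; then v_{j-1} := N · v_j for j = 2, …, 2.

Pick v_2 = (1, 0, 0, 0, 0)ᵀ.
Then v_1 = N · v_2 = (-12, -12, 4, -4, 16)ᵀ.

Sanity check: (A − (5)·I) v_1 = (0, 0, 0, 0, 0)ᵀ = 0. ✓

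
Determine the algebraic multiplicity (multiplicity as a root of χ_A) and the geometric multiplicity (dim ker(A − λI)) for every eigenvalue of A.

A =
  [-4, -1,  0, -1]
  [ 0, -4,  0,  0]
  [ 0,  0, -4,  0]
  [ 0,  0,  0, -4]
λ = -4: alg = 4, geom = 3

Step 1 — factor the characteristic polynomial to read off the algebraic multiplicities:
  χ_A(x) = (x + 4)^4

Step 2 — compute geometric multiplicities via the rank-nullity identity g(λ) = n − rank(A − λI):
  rank(A − (-4)·I) = 1, so dim ker(A − (-4)·I) = n − 1 = 3

Summary:
  λ = -4: algebraic multiplicity = 4, geometric multiplicity = 3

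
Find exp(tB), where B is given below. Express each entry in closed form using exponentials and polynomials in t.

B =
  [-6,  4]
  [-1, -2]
e^{tB} =
  [-2*t*exp(-4*t) + exp(-4*t), 4*t*exp(-4*t)]
  [-t*exp(-4*t), 2*t*exp(-4*t) + exp(-4*t)]

Strategy: write B = P · J · P⁻¹ where J is a Jordan canonical form, so e^{tB} = P · e^{tJ} · P⁻¹, and e^{tJ} can be computed block-by-block.

B has Jordan form
J =
  [-4,  1]
  [ 0, -4]
(up to reordering of blocks).

Per-block formulas:
  For a 2×2 Jordan block J_2(-4): exp(t · J_2(-4)) = e^(-4t)·(I + t·N), where N is the 2×2 nilpotent shift.

After assembling e^{tJ} and conjugating by P, we get:

e^{tB} =
  [-2*t*exp(-4*t) + exp(-4*t), 4*t*exp(-4*t)]
  [-t*exp(-4*t), 2*t*exp(-4*t) + exp(-4*t)]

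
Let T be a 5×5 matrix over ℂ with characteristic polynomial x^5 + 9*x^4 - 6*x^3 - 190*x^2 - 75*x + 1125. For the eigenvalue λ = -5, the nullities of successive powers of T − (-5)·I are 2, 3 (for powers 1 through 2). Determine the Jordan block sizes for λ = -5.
Block sizes for λ = -5: [2, 1]

From the dimensions of kernels of powers, the number of Jordan blocks of size at least j is d_j − d_{j−1} where d_j = dim ker(N^j) (with d_0 = 0). Computing the differences gives [2, 1].
The number of blocks of size exactly k is (#blocks of size ≥ k) − (#blocks of size ≥ k + 1), so the partition is: 1 block(s) of size 1, 1 block(s) of size 2.
In nonincreasing order the block sizes are [2, 1].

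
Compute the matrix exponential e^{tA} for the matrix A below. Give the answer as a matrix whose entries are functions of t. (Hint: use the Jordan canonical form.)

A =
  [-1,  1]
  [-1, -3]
e^{tA} =
  [t*exp(-2*t) + exp(-2*t), t*exp(-2*t)]
  [-t*exp(-2*t), -t*exp(-2*t) + exp(-2*t)]

Strategy: write A = P · J · P⁻¹ where J is a Jordan canonical form, so e^{tA} = P · e^{tJ} · P⁻¹, and e^{tJ} can be computed block-by-block.

A has Jordan form
J =
  [-2,  1]
  [ 0, -2]
(up to reordering of blocks).

Per-block formulas:
  For a 2×2 Jordan block J_2(-2): exp(t · J_2(-2)) = e^(-2t)·(I + t·N), where N is the 2×2 nilpotent shift.

After assembling e^{tJ} and conjugating by P, we get:

e^{tA} =
  [t*exp(-2*t) + exp(-2*t), t*exp(-2*t)]
  [-t*exp(-2*t), -t*exp(-2*t) + exp(-2*t)]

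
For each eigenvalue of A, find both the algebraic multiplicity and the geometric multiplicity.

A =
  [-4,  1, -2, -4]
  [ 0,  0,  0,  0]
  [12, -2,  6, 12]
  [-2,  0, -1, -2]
λ = 0: alg = 4, geom = 2

Step 1 — factor the characteristic polynomial to read off the algebraic multiplicities:
  χ_A(x) = x^4

Step 2 — compute geometric multiplicities via the rank-nullity identity g(λ) = n − rank(A − λI):
  rank(A − (0)·I) = 2, so dim ker(A − (0)·I) = n − 2 = 2

Summary:
  λ = 0: algebraic multiplicity = 4, geometric multiplicity = 2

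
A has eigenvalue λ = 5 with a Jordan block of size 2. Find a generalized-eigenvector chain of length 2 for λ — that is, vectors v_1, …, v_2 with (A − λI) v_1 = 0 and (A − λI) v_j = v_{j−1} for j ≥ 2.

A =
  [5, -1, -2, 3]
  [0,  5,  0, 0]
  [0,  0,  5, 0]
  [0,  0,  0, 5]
A Jordan chain for λ = 5 of length 2:
v_1 = (-1, 0, 0, 0)ᵀ
v_2 = (0, 1, 0, 0)ᵀ

Let N = A − (5)·I. We want v_2 with N^2 v_2 = 0 but N^1 v_2 ≠ 0; then v_{j-1} := N · v_j for j = 2, …, 2.

Pick v_2 = (0, 1, 0, 0)ᵀ.
Then v_1 = N · v_2 = (-1, 0, 0, 0)ᵀ.

Sanity check: (A − (5)·I) v_1 = (0, 0, 0, 0)ᵀ = 0. ✓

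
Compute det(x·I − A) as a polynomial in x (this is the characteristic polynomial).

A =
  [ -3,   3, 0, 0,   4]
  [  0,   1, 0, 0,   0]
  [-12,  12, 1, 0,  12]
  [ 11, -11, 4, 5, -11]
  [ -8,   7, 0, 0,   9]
x^5 - 13*x^4 + 58*x^3 - 106*x^2 + 85*x - 25

Expanding det(x·I − A) (e.g. by cofactor expansion or by noting that A is similar to its Jordan form J, which has the same characteristic polynomial as A) gives
  χ_A(x) = x^5 - 13*x^4 + 58*x^3 - 106*x^2 + 85*x - 25
which factors as (x - 5)^2*(x - 1)^3. The eigenvalues (with algebraic multiplicities) are λ = 1 with multiplicity 3, λ = 5 with multiplicity 2.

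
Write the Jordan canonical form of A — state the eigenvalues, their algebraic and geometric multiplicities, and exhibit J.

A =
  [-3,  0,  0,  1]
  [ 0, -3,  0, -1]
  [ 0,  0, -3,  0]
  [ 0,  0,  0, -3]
J_2(-3) ⊕ J_1(-3) ⊕ J_1(-3)

The characteristic polynomial is
  det(x·I − A) = x^4 + 12*x^3 + 54*x^2 + 108*x + 81 = (x + 3)^4

Eigenvalues and multiplicities (the geometric multiplicity of λ is n − rank(A − λI), which equals the number of Jordan blocks for λ):
  λ = -3: algebraic multiplicity = 4, geometric multiplicity = 3

Determining the block sizes for each eigenvalue:
  λ = -3: 3 blocks summing to 4 forces exactly one block of size 2 and the rest size 1 → block sizes [2, 1, 1]

Assembling the blocks gives a Jordan form
J =
  [-3,  1,  0,  0]
  [ 0, -3,  0,  0]
  [ 0,  0, -3,  0]
  [ 0,  0,  0, -3]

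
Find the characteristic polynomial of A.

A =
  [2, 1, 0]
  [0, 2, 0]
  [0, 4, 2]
x^3 - 6*x^2 + 12*x - 8

Expanding det(x·I − A) (e.g. by cofactor expansion or by noting that A is similar to its Jordan form J, which has the same characteristic polynomial as A) gives
  χ_A(x) = x^3 - 6*x^2 + 12*x - 8
which factors as (x - 2)^3. The eigenvalues (with algebraic multiplicities) are λ = 2 with multiplicity 3.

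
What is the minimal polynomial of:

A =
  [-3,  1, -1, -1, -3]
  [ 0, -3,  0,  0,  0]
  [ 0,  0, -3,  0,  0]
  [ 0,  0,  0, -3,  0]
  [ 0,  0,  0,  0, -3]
x^2 + 6*x + 9

The characteristic polynomial is χ_A(x) = (x + 3)^5, so the eigenvalues are known. The minimal polynomial is
  m_A(x) = Π_λ (x − λ)^{k_λ}
where k_λ is the size of the *largest* Jordan block for λ (equivalently, the smallest k with (A − λI)^k v = 0 for every generalised eigenvector v of λ).

  λ = -3: largest Jordan block has size 2, contributing (x + 3)^2

So m_A(x) = (x + 3)^2 = x^2 + 6*x + 9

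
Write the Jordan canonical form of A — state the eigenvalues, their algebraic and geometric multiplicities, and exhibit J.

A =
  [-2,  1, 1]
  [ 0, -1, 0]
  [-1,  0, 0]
J_3(-1)

The characteristic polynomial is
  det(x·I − A) = x^3 + 3*x^2 + 3*x + 1 = (x + 1)^3

Eigenvalues and multiplicities (the geometric multiplicity of λ is n − rank(A − λI), which equals the number of Jordan blocks for λ):
  λ = -1: algebraic multiplicity = 3, geometric multiplicity = 1

Determining the block sizes for each eigenvalue:
  λ = -1: one block (gm = 1), so the single block has size am = 3 → block sizes [3]

Assembling the blocks gives a Jordan form
J =
  [-1,  1,  0]
  [ 0, -1,  1]
  [ 0,  0, -1]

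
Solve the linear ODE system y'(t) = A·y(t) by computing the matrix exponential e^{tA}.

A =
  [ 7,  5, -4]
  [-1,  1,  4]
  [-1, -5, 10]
e^{tA} =
  [t*exp(6*t) + exp(6*t), 5*t*exp(6*t), -4*t*exp(6*t)]
  [-t*exp(6*t), -5*t*exp(6*t) + exp(6*t), 4*t*exp(6*t)]
  [-t*exp(6*t), -5*t*exp(6*t), 4*t*exp(6*t) + exp(6*t)]

Strategy: write A = P · J · P⁻¹ where J is a Jordan canonical form, so e^{tA} = P · e^{tJ} · P⁻¹, and e^{tJ} can be computed block-by-block.

A has Jordan form
J =
  [6, 1, 0]
  [0, 6, 0]
  [0, 0, 6]
(up to reordering of blocks).

Per-block formulas:
  For a 2×2 Jordan block J_2(6): exp(t · J_2(6)) = e^(6t)·(I + t·N), where N is the 2×2 nilpotent shift.
  For a 1×1 block at λ = 6: exp(t · [6]) = [e^(6t)].

After assembling e^{tJ} and conjugating by P, we get:

e^{tA} =
  [t*exp(6*t) + exp(6*t), 5*t*exp(6*t), -4*t*exp(6*t)]
  [-t*exp(6*t), -5*t*exp(6*t) + exp(6*t), 4*t*exp(6*t)]
  [-t*exp(6*t), -5*t*exp(6*t), 4*t*exp(6*t) + exp(6*t)]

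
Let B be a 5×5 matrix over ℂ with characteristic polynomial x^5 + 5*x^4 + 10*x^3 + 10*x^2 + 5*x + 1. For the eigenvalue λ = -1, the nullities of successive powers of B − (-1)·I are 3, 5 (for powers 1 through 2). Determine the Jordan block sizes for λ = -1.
Block sizes for λ = -1: [2, 2, 1]

From the dimensions of kernels of powers, the number of Jordan blocks of size at least j is d_j − d_{j−1} where d_j = dim ker(N^j) (with d_0 = 0). Computing the differences gives [3, 2].
The number of blocks of size exactly k is (#blocks of size ≥ k) − (#blocks of size ≥ k + 1), so the partition is: 1 block(s) of size 1, 2 block(s) of size 2.
In nonincreasing order the block sizes are [2, 2, 1].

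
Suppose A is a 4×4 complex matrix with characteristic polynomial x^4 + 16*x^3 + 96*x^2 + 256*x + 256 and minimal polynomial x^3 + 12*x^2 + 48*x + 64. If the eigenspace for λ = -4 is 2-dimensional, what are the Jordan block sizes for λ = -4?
Block sizes for λ = -4: [3, 1]

Step 1 — from the characteristic polynomial, algebraic multiplicity of λ = -4 is 4. From dim ker(A − (-4)·I) = 2, there are exactly 2 Jordan blocks for λ = -4.
Step 2 — from the minimal polynomial, the factor (x + 4)^3 tells us the largest block for λ = -4 has size 3.
Step 3 — with total size 4, 2 blocks, and largest block 3, the block sizes (in nonincreasing order) are [3, 1].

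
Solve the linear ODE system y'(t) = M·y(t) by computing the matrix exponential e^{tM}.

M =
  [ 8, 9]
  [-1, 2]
e^{tM} =
  [3*t*exp(5*t) + exp(5*t), 9*t*exp(5*t)]
  [-t*exp(5*t), -3*t*exp(5*t) + exp(5*t)]

Strategy: write M = P · J · P⁻¹ where J is a Jordan canonical form, so e^{tM} = P · e^{tJ} · P⁻¹, and e^{tJ} can be computed block-by-block.

M has Jordan form
J =
  [5, 1]
  [0, 5]
(up to reordering of blocks).

Per-block formulas:
  For a 2×2 Jordan block J_2(5): exp(t · J_2(5)) = e^(5t)·(I + t·N), where N is the 2×2 nilpotent shift.

After assembling e^{tJ} and conjugating by P, we get:

e^{tM} =
  [3*t*exp(5*t) + exp(5*t), 9*t*exp(5*t)]
  [-t*exp(5*t), -3*t*exp(5*t) + exp(5*t)]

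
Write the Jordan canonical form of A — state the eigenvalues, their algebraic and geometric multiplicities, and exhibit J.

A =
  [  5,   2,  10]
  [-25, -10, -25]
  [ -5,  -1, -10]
J_2(-5) ⊕ J_1(-5)

The characteristic polynomial is
  det(x·I − A) = x^3 + 15*x^2 + 75*x + 125 = (x + 5)^3

Eigenvalues and multiplicities (the geometric multiplicity of λ is n − rank(A − λI), which equals the number of Jordan blocks for λ):
  λ = -5: algebraic multiplicity = 3, geometric multiplicity = 2

Determining the block sizes for each eigenvalue:
  λ = -5: 2 blocks summing to 3 forces exactly one block of size 2 and the rest size 1 → block sizes [2, 1]

Assembling the blocks gives a Jordan form
J =
  [-5,  1,  0]
  [ 0, -5,  0]
  [ 0,  0, -5]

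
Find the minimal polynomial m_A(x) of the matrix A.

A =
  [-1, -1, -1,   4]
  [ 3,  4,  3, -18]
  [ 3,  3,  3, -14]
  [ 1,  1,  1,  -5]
x^4 - x^3

The characteristic polynomial is χ_A(x) = x^3*(x - 1), so the eigenvalues are known. The minimal polynomial is
  m_A(x) = Π_λ (x − λ)^{k_λ}
where k_λ is the size of the *largest* Jordan block for λ (equivalently, the smallest k with (A − λI)^k v = 0 for every generalised eigenvector v of λ).

  λ = 0: largest Jordan block has size 3, contributing (x − 0)^3
  λ = 1: largest Jordan block has size 1, contributing (x − 1)

So m_A(x) = x^3*(x - 1) = x^4 - x^3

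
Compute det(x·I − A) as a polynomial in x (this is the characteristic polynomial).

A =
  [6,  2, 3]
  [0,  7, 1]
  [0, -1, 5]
x^3 - 18*x^2 + 108*x - 216

Expanding det(x·I − A) (e.g. by cofactor expansion or by noting that A is similar to its Jordan form J, which has the same characteristic polynomial as A) gives
  χ_A(x) = x^3 - 18*x^2 + 108*x - 216
which factors as (x - 6)^3. The eigenvalues (with algebraic multiplicities) are λ = 6 with multiplicity 3.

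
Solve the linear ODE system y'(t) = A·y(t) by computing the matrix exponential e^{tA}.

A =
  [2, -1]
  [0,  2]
e^{tA} =
  [exp(2*t), -t*exp(2*t)]
  [0, exp(2*t)]

Strategy: write A = P · J · P⁻¹ where J is a Jordan canonical form, so e^{tA} = P · e^{tJ} · P⁻¹, and e^{tJ} can be computed block-by-block.

A has Jordan form
J =
  [2, 1]
  [0, 2]
(up to reordering of blocks).

Per-block formulas:
  For a 2×2 Jordan block J_2(2): exp(t · J_2(2)) = e^(2t)·(I + t·N), where N is the 2×2 nilpotent shift.

After assembling e^{tJ} and conjugating by P, we get:

e^{tA} =
  [exp(2*t), -t*exp(2*t)]
  [0, exp(2*t)]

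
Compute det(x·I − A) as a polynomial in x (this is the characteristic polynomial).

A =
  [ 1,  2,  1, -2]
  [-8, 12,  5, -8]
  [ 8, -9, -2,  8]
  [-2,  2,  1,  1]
x^4 - 12*x^3 + 54*x^2 - 108*x + 81

Expanding det(x·I − A) (e.g. by cofactor expansion or by noting that A is similar to its Jordan form J, which has the same characteristic polynomial as A) gives
  χ_A(x) = x^4 - 12*x^3 + 54*x^2 - 108*x + 81
which factors as (x - 3)^4. The eigenvalues (with algebraic multiplicities) are λ = 3 with multiplicity 4.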